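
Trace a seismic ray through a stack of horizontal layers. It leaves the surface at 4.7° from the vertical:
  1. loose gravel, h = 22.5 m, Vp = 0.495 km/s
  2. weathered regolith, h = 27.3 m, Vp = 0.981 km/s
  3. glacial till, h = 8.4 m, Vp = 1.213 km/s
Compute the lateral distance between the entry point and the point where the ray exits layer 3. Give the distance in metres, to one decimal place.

8.1 m

Ray parameter p = sin 4.7° / 0.495 km/s = 1.6553e-01 s/km.
Layer 1: θ = 4.70°; offset = 22.5·tan 4.70° = 1.850 m.
Layer 2: sin θ = p·0.981 = 0.1624 → θ = 9.35°; offset = 27.3·tan 9.35° = 4.493 m.
Layer 3: sin θ = p·1.213 = 0.2008 → θ = 11.58°; offset = 8.4·tan 11.58° = 1.722 m.
Summing the layer offsets gives 8.064 m.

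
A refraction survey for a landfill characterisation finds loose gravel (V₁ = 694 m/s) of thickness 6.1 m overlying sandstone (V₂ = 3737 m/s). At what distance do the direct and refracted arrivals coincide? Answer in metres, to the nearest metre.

15 m

x_cross = 2h·√((V₂+V₁)/(V₂−V₁)).
(V₂+V₁)/(V₂−V₁) = (3737+694)/(3737−694) = 1.4561; √ = 1.2067.
x_cross = 2·6.1·1.2067 = 14.72 m.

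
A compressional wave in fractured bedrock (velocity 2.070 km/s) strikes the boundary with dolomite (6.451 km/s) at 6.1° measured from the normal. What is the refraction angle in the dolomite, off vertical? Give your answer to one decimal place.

sin θ₁/V₁ = sin θ₂/V₂ ⇒ sin θ₂ = 6.451·sin 6.1°/2.070 = 6.451·0.1063/2.070 = 0.3312.
θ₂ = arcsin 0.3312 = 19.34° from the normal.

19.3°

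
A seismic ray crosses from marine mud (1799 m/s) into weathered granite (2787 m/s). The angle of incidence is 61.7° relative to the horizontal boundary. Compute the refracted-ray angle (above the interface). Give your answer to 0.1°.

Angle from the normal: 90° − 61.7° = 28.3°.
sin θ₁/V₁ = sin θ₂/V₂ ⇒ sin θ₂ = 2787·sin 28.3°/1799 = 2787·0.4741/1799 = 0.7345.
θ₂ = sin⁻¹(0.7345) = 47.26° (from vertical).
From the interface: 90° − 47.26° = 42.74°.

42.7°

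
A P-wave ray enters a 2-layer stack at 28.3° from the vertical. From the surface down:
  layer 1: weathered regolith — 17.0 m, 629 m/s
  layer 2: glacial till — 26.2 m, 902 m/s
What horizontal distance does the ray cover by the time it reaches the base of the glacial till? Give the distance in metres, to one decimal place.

Apply Snell's law at each interface; in layer i the horizontal offset is hᵢ·tan θᵢ.
Layer 1: θ = 28.30°; offset = 17.0·tan 28.30° = 9.154 m.
Layer 2: sin θ = 902·sin 28.3°/629 = 0.6799, θ = 42.83°; offset = 26.2·tan 42.83° = 24.289 m.
Summing the layer offsets gives 33.442 m.

33.4 m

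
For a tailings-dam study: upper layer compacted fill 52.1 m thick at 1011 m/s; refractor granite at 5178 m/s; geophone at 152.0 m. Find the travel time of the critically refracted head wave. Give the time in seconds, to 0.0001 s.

θ_c = arcsin(V₁/V₂) = arcsin(1011/5178) = 11.26°, cos θ_c = 0.9808.
Intercept time tᵢ = 2h cos θ_c / V₁ = 2·52.1·0.9808/1011 = 0.10108 s.
t = x/V₂ + tᵢ = 152.0/5178 + 0.10108 = 0.13044 s.

0.1304 s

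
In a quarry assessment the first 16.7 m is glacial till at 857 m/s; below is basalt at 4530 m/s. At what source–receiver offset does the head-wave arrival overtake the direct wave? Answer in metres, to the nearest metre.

θ_c = arcsin(857/4530) = 10.91°, so cos θ_c = 0.9819 and tᵢ = 2h cos θ_c/V₁ = 0.0383 s.
At crossover x/V₁ = x/V₂ + tᵢ ⇒ x = tᵢ/(1/V₁ − 1/V₂) = 0.03827/(1.1669e-03 − 2.2075e-04) = 40.45 m.

40 m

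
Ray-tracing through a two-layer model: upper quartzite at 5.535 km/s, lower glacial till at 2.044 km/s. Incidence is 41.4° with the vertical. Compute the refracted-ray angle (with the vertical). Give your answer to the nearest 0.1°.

sin θ₁/V₁ = sin θ₂/V₂ ⇒ sin θ₂ = 2.044·sin 41.4°/5.535 = 2.044·0.6613/5.535 = 0.2442.
θ₂ = sin⁻¹(0.2442) = 14.14° (from vertical).

14.1°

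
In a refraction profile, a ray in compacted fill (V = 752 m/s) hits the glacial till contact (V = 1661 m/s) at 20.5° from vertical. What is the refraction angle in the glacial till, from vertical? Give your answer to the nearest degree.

51°

sin θ₁/V₁ = sin θ₂/V₂ ⇒ sin θ₂ = 1661·sin 20.5°/752 = 1661·0.3502/752 = 0.7735.
θ₂ = arcsin 0.7735 = 50.67° from the normal.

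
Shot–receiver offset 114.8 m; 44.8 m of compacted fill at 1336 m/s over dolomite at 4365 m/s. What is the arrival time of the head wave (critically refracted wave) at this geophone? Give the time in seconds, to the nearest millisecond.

0.090 s

θ_c = arcsin(V₁/V₂) = arcsin(1336/4365) = 17.82°, cos θ_c = 0.9520.
Intercept time tᵢ = 2h cos θ_c / V₁ = 2·44.8·0.9520/1336 = 0.06385 s.
t = x/V₂ + tᵢ = 114.8/4365 + 0.06385 = 0.09015 s.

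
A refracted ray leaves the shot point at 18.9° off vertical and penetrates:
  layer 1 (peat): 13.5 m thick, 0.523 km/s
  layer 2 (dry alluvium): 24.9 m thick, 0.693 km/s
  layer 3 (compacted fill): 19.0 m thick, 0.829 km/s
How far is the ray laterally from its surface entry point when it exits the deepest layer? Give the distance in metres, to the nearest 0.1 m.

p = sin θ₁/V₁ = sin 18.9°/0.523 = 6.1934e-01 s/km is conserved through the stack.
Layer 1: θ = 18.90°; offset = 13.5·tan 18.90° = 4.622 m.
Layer 2: sin θ = p·0.693 = 0.4292 → θ = 25.42°; offset = 24.9·tan 25.42° = 11.833 m.
Layer 3: sin θ = p·0.829 = 0.5134 → θ = 30.89°; offset = 19.0·tan 30.89° = 11.368 m.
Total horizontal offset = 27.823 m.

27.8 m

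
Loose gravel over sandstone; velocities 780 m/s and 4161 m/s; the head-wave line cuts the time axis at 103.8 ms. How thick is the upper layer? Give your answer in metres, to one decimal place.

θ_c = arcsin(780/4161) = 10.80°; cos θ_c = 0.9823.
tᵢ = 2h cos θ_c/V₁ ⇒ h = tᵢ·V₁/(2 cos θ_c) = 0.1038·780/(2·0.9823) = 41.21 m.

41.2 m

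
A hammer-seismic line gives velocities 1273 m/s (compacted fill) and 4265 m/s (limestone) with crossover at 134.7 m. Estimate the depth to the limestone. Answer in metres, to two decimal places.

49.50 m

x_cross = 2h·√((V₂+V₁)/(V₂−V₁)) → h = x_cross / (2·√((V₂+V₁)/(V₂−V₁))).
√((V₂+V₁)/(V₂−V₁)) = √((4265+1273)/(4265−1273)) = 1.3605.
h = 134.7 / (2·1.3605) = 49.50 m.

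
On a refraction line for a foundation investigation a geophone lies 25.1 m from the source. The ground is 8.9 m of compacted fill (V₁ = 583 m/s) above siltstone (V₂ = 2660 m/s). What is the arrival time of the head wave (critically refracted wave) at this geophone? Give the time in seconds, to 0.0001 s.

0.0392 s

t = x/V₂ + 2h·√(V₂²−V₁²)/(V₁V₂).
√(V₂²−V₁²) = √(2660²−583²) = 2595.3 m/s; delay term = 2·8.9·2595.3/(583·2660) = 0.02979 s.
t = 25.1/2660 + 0.02979 = 0.03923 s.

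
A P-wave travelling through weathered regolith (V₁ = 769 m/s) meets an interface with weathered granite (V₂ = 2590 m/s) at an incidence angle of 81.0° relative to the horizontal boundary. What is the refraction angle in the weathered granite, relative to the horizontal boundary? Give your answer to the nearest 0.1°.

Convert to the normal: θ₁ = 90° − 81.0° = 9.0°.
Snell's law: sin θ₂ = (V₂/V₁)·sin θ₁ = (2590/769)·sin 9.0° = 0.5269.
θ₂ = sin⁻¹(0.5269) = 31.79° (from vertical).
From the interface: 90° − 31.79° = 58.21°.

58.2°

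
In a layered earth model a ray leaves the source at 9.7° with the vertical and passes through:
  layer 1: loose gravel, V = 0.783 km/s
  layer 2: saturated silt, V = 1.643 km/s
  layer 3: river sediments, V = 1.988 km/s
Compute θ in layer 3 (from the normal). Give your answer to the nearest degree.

25°

Snell's law across each interface conserves sin θ / V, so sin θ_3 = V_3·sin θ₁/V₁.
sin θ_3 = 1.988 × sin 9.7° / 0.783 = 0.4278.
θ_3 = 25.33° from the vertical.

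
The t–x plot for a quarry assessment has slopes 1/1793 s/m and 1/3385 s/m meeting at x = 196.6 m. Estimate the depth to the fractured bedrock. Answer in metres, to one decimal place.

54.5 m

h = (x_cross/2)·√((V₂−V₁)/(V₂+V₁)).
(V₂−V₁)/(V₂+V₁) = (3385−1793)/(3385+1793) = 0.3075; √ = 0.5545.
h = (196.6/2)·0.5545 = 54.51 m.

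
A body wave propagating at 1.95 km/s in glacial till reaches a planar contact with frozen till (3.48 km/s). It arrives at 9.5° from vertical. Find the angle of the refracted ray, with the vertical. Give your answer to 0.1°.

17.1°

Snell's law: sin θ₂ = (V₂/V₁)·sin θ₁ = (3.48/1.95)·sin 9.5° = 0.2945.
θ₂ = arcsin 0.2945 = 17.13° from the normal.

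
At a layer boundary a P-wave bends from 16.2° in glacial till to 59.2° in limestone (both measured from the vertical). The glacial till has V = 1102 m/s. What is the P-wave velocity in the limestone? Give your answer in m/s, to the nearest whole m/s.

3393 m/s

sin 16.2° = 0.2790; sin 59.2° = 0.8590.
V₂ = V₁·(sin θ₂/sin θ₁) = 1102·(0.8590/0.2790) = 3392.85 m/s.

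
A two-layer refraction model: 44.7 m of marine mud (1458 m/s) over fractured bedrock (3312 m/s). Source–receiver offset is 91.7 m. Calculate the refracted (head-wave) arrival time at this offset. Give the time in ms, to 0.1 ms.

82.7 ms

θ_c = arcsin(V₁/V₂) = arcsin(1458/3312) = 26.12°, cos θ_c = 0.8979.
Intercept time tᵢ = 2h cos θ_c / V₁ = 2·44.7·0.8979/1458 = 0.05506 s.
t = x/V₂ + tᵢ = 91.7/3312 + 0.05506 = 0.08274 s.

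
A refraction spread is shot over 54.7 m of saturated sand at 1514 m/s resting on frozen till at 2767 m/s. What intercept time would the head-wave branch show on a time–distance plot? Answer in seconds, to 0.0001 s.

θ_c = arcsin(V₁/V₂) = arcsin(1514/2767) = 33.17°; cos θ_c = 0.8370.
tᵢ = 2h·cos θ_c / V₁ = 2·54.7·0.8370 / 1514 = 0.06048 s.

0.0605 s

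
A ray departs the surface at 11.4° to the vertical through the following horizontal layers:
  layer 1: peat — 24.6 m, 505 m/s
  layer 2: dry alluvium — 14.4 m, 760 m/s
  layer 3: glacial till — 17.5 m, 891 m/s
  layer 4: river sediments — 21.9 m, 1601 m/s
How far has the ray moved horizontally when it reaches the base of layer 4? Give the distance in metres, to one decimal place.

Apply Snell's law at each interface; in layer i the horizontal offset is hᵢ·tan θᵢ.
Layer 1: θ = 11.40°; offset = 24.6·tan 11.40° = 4.960 m.
Layer 2: sin θ = 760·sin 11.4°/505 = 0.2975, θ = 17.31°; offset = 14.4·tan 17.31° = 4.487 m.
Layer 3: sin θ = 891·sin 11.4°/505 = 0.3487, θ = 20.41°; offset = 17.5·tan 20.41° = 6.512 m.
Layer 4: sin θ = 1601·sin 11.4°/505 = 0.6266, θ = 38.80°; offset = 21.9·tan 38.80° = 17.609 m.
Σ offsets = 33.568 m.

33.6 m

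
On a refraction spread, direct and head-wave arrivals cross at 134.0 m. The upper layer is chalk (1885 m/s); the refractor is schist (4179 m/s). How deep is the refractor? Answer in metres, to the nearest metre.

41 m

x_cross = 2h·√((V₂+V₁)/(V₂−V₁)) → h = x_cross / (2·√((V₂+V₁)/(V₂−V₁))).
√((V₂+V₁)/(V₂−V₁)) = √((4179+1885)/(4179−1885)) = 1.6259.
h = 134.0 / (2·1.6259) = 41.21 m.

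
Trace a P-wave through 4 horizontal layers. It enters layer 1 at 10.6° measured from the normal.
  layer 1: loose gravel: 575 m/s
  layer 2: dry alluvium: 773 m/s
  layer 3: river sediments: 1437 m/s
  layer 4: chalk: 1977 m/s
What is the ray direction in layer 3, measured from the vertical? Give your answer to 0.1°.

Snell's law across each interface conserves sin θ / V, so sin θ_3 = V_3·sin θ₁/V₁.
sin θ_3 = 1437 × sin 10.6° / 575 = 0.4597.
θ_3 = arcsin 0.4597 = 27.37°.

27.4°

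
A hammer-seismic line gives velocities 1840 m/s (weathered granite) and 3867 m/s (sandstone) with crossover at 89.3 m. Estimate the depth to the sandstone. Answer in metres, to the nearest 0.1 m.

x_cross = 2h·√((V₂+V₁)/(V₂−V₁)) → h = x_cross / (2·√((V₂+V₁)/(V₂−V₁))).
√((V₂+V₁)/(V₂−V₁)) = √((3867+1840)/(3867−1840)) = 1.6779.
h = 89.3 / (2·1.6779) = 26.61 m.

26.6 m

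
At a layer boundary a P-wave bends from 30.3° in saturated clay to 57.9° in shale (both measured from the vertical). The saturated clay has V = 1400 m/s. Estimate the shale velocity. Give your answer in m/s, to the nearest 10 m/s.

sin 30.3° = 0.5045; sin 57.9° = 0.8471.
V₂ = V₁·(sin θ₂/sin θ₁) = 1400·(0.8471/0.5045) = 2350.66 m/s.

2350 m/s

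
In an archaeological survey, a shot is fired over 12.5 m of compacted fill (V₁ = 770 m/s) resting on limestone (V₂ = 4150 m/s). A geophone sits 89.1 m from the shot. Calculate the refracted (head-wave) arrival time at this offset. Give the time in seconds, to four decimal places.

0.0534 s

t = x/V₂ + 2h·√(V₂²−V₁²)/(V₁V₂).
√(V₂²−V₁²) = √(4150²−770²) = 4077.9 m/s; delay term = 2·12.5·4077.9/(770·4150) = 0.03190 s.
t = 89.1/4150 + 0.03190 = 0.05337 s.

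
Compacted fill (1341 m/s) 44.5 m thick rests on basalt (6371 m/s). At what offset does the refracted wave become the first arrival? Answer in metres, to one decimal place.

x_cross = 2h·√((V₂+V₁)/(V₂−V₁)).
(V₂+V₁)/(V₂−V₁) = (6371+1341)/(6371−1341) = 1.5332; √ = 1.2382.
x_cross = 2·44.5·1.2382 = 110.20 m.

110.2 m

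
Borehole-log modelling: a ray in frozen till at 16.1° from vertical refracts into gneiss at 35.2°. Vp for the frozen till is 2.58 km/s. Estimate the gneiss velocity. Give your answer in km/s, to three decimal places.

5.363 km/s

sin 16.1° = 0.2773; sin 35.2° = 0.5764.
V₂ = V₁·(sin θ₂/sin θ₁) = 2.58·(0.5764/0.2773) = 5.363 km/s.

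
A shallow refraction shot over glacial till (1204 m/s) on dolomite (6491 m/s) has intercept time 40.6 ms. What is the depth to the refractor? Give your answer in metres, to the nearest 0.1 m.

24.9 m

h = tᵢ·V₁·V₂ / (2·√(V₂²−V₁²)).
√(V₂²−V₁²) = √(6491² − 1204²) = 6378.4 m/s.
h = 0.0406 s × 1204 × 6491 / (2 × 6378.4) = 24.87 m.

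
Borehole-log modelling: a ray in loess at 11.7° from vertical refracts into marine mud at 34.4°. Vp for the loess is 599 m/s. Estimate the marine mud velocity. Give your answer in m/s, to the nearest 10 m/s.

1670 m/s

sin 11.7° = 0.2028; sin 34.4° = 0.5650.
V₂ = V₁·(sin θ₂/sin θ₁) = 599·(0.5650/0.2028) = 1668.82 m/s.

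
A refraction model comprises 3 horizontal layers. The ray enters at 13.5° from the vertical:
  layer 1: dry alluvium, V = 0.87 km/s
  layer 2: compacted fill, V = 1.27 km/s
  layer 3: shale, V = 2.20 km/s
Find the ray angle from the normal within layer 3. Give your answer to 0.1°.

36.2°

Ray parameter p = sin 13.5° / 0.87 = 2.6833e-01 s/km.
sin θ_3 = p·V_3 = 2.6833e-01 × 2.20 = 0.5903.
θ_3 = arcsin 0.5903 = 36.18°.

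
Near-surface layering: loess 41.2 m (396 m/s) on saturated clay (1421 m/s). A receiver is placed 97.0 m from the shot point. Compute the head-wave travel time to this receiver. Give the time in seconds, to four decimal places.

0.2681 s

t = x/V₂ + 2h·√(V₂²−V₁²)/(V₁V₂).
√(V₂²−V₁²) = √(1421²−396²) = 1364.7 m/s; delay term = 2·41.2·1364.7/(396·1421) = 0.19984 s.
t = 97.0/1421 + 0.19984 = 0.26810 s.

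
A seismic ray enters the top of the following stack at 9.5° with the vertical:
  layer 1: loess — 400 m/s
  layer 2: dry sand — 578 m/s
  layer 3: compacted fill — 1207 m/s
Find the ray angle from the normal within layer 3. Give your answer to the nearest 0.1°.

Ray parameter p = sin 9.5° / 400 = 4.1262e-04 s/m.
sin θ_3 = p·V_3 = 4.1262e-04 × 1207 = 0.4980.
θ_3 = 29.87° from the vertical.

29.9°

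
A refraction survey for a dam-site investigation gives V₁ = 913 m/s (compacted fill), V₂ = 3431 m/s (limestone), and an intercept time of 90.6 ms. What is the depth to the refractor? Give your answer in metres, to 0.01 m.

h = tᵢ·V₁·V₂ / (2·√(V₂²−V₁²)).
√(V₂²−V₁²) = √(3431² − 913²) = 3307.3 m/s.
h = 0.0906 s × 913 × 3431 / (2 × 3307.3) = 42.91 m.

42.91 m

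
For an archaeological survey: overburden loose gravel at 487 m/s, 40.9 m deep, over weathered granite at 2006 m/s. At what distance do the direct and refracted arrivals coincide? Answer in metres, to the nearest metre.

x_cross = 2h·√((V₂+V₁)/(V₂−V₁)).
(V₂+V₁)/(V₂−V₁) = (2006+487)/(2006−487) = 1.6412; √ = 1.2811.
x_cross = 2·40.9·1.2811 = 104.79 m.

105 m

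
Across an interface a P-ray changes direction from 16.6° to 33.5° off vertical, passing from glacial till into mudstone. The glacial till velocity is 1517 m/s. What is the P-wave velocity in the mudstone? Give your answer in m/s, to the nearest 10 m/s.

sin 16.6° = 0.2857; sin 33.5° = 0.5519.
V₂ = V₁·(sin θ₂/sin θ₁) = 1517·(0.5519/0.2857) = 2930.78 m/s.

2930 m/s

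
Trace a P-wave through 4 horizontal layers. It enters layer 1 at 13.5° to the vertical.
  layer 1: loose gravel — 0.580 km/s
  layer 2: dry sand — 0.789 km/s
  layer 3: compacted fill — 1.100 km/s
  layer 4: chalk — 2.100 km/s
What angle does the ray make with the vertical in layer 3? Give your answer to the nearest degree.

Ray parameter p = sin 13.5° / 0.580 = 4.0249e-01 s/km.
sin θ_3 = p·V_3 = 4.0249e-01 × 1.100 = 0.4427.
θ_3 = arcsin 0.4427 = 26.28°.

26°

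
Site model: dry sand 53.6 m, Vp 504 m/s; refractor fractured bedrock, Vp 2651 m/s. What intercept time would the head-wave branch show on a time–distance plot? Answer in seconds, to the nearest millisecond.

0.209 s

tᵢ = 2h·√(V₂²−V₁²)/(V₁V₂).
√(V₂²−V₁²) = √(2651²−504²) = 2602.6 m/s.
tᵢ = 2·53.6·2602.6/(504·2651) = 0.20882 s.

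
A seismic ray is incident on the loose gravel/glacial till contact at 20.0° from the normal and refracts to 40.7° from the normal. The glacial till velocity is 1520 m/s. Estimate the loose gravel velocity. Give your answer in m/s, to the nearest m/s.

sin 20.0° = 0.3420; sin 40.7° = 0.6521.
V₁ = V₂·(sin θ₁/sin θ₂) = 1520·(0.3420/0.6521) = 797.23 m/s.

797 m/s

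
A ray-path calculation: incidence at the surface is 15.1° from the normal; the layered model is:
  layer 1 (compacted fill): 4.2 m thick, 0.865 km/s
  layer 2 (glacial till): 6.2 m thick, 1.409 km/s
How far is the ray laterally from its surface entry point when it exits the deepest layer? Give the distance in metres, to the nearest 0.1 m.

4.0 m

p = sin θ₁/V₁ = sin 15.1°/0.865 = 3.0116e-01 s/km is conserved through the stack.
Layer 1: θ = 15.10°; offset = 4.2·tan 15.10° = 1.133 m.
Layer 2: sin θ = p·1.409 = 0.4243 → θ = 25.11°; offset = 6.2·tan 25.11° = 2.905 m.
Summing the layer offsets gives 4.039 m.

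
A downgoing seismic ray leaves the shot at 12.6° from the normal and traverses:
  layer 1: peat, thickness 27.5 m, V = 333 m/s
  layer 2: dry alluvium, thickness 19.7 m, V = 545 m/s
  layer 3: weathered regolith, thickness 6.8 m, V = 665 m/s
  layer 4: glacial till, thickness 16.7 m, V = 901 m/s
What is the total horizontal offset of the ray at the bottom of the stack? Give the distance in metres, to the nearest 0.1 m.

29.2 m

Apply Snell's law at each interface; in layer i the horizontal offset is hᵢ·tan θᵢ.
Layer 1: θ = 12.60°; offset = 27.5·tan 12.60° = 6.147 m.
Layer 2: sin θ = 545·sin 12.6°/333 = 0.3570, θ = 20.92°; offset = 19.7·tan 20.92° = 7.530 m.
Layer 3: sin θ = 665·sin 12.6°/333 = 0.4356, θ = 25.83°; offset = 6.8·tan 25.83° = 3.291 m.
Layer 4: sin θ = 901·sin 12.6°/333 = 0.5902, θ = 36.17°; offset = 16.7·tan 36.17° = 12.211 m.
Summing the layer offsets gives 29.178 m.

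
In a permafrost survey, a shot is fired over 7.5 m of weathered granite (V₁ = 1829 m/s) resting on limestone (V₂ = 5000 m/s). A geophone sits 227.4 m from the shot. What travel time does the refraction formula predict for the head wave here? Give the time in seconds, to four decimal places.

θ_c = arcsin(V₁/V₂) = arcsin(1829/5000) = 21.46°, cos θ_c = 0.9307.
Intercept time tᵢ = 2h cos θ_c / V₁ = 2·7.5·0.9307/1829 = 0.00763 s.
t = x/V₂ + tᵢ = 227.4/5000 + 0.00763 = 0.05311 s.

0.0531 s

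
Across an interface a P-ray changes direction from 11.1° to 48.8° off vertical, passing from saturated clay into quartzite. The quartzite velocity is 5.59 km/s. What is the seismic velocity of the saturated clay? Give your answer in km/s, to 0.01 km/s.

sin 11.1° = 0.1925; sin 48.8° = 0.7524.
V₁ = V₂·(sin θ₁/sin θ₂) = 5.59·(0.1925/0.7524) = 1.43 km/s.

1.43 km/s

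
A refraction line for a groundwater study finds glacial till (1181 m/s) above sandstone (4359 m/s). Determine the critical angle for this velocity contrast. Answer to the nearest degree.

16°

Critical incidence: sin θ_c = V₁/V₂ = 1181/4359 = 0.2709.
θ_c = arcsin 0.2709 = 15.72°.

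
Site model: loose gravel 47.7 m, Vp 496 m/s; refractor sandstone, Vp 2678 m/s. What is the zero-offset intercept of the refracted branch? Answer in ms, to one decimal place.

189.0 ms

θ_c = arcsin(V₁/V₂) = arcsin(496/2678) = 10.67°; cos θ_c = 0.9827.
tᵢ = 2h·cos θ_c / V₁ = 2·47.7·0.9827 / 496 = 0.18901 s.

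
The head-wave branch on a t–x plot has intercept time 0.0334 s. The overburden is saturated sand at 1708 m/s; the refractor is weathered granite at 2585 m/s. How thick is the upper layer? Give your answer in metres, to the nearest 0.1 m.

h = tᵢ·V₁·V₂ / (2·√(V₂²−V₁²)).
√(V₂²−V₁²) = √(2585² − 1708²) = 1940.4 m/s.
h = 0.0334 s × 1708 × 2585 / (2 × 1940.4) = 38.00 m.

38.0 m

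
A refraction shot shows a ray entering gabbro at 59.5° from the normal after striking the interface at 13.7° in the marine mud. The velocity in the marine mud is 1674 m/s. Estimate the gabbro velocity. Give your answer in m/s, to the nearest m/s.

6090 m/s

sin 13.7° = 0.2368; sin 59.5° = 0.8616.
V₂ = V₁·(sin θ₂/sin θ₁) = 1674·(0.8616/0.2368) = 6090.10 m/s.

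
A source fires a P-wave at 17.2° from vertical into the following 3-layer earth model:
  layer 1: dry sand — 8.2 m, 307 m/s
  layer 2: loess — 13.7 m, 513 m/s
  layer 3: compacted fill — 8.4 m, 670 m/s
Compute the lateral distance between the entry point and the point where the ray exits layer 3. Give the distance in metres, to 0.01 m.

17.42 m

p = sin θ₁/V₁ = sin 17.2°/307 = 9.6322e-04 s/m is conserved through the stack.
Layer 1: θ = 17.20°; offset = 8.2·tan 17.20° = 2.5383 m.
Layer 2: sin θ = p·513 = 0.4941 → θ = 29.61°; offset = 13.7·tan 29.61° = 7.7866 m.
Layer 3: sin θ = p·670 = 0.6454 → θ = 40.19°; offset = 8.4·tan 40.19° = 7.0966 m.
Total horizontal offset = 17.4216 m.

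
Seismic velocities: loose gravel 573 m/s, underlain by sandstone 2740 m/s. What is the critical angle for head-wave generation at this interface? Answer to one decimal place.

12.1°

At critical incidence the refracted ray runs along the interface (θ₂ = 90°), so sin θ_c = V₁/V₂.
θ_c = arcsin(573/2740) = arcsin 0.2091 = 12.07°.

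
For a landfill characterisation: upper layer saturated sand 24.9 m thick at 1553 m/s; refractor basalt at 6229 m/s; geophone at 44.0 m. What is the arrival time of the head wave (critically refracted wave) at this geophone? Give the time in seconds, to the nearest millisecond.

t = x/V₂ + 2h·√(V₂²−V₁²)/(V₁V₂).
√(V₂²−V₁²) = √(6229²−1553²) = 6032.3 m/s; delay term = 2·24.9·6032.3/(1553·6229) = 0.03105 s.
t = 44.0/6229 + 0.03105 = 0.03812 s.

0.038 s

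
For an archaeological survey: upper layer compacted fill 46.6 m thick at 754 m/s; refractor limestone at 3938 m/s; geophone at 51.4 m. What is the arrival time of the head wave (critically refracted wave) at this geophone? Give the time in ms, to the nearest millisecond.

134 ms

θ_c = arcsin(V₁/V₂) = arcsin(754/3938) = 11.04°, cos θ_c = 0.9815.
Intercept time tᵢ = 2h cos θ_c / V₁ = 2·46.6·0.9815/754 = 0.12132 s.
t = x/V₂ + tᵢ = 51.4/3938 + 0.12132 = 0.13437 s.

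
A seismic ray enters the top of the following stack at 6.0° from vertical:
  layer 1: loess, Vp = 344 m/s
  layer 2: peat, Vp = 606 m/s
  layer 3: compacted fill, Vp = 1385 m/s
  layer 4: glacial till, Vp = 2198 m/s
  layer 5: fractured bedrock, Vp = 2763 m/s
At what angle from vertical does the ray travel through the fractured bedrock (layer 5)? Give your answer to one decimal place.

Snell's law across each interface conserves sin θ / V, so sin θ_5 = V_5·sin θ₁/V₁.
sin θ_5 = 2763 × sin 6.0° / 344 = 0.8396.
θ_5 = arcsin 0.8396 = 57.09°.

57.1°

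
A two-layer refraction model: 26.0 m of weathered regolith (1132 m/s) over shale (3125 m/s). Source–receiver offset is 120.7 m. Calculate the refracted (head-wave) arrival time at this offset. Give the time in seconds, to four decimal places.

0.0814 s

θ_c = arcsin(V₁/V₂) = arcsin(1132/3125) = 21.24°, cos θ_c = 0.9321.
Intercept time tᵢ = 2h cos θ_c / V₁ = 2·26.0·0.9321/1132 = 0.04282 s.
t = x/V₂ + tᵢ = 120.7/3125 + 0.04282 = 0.08144 s.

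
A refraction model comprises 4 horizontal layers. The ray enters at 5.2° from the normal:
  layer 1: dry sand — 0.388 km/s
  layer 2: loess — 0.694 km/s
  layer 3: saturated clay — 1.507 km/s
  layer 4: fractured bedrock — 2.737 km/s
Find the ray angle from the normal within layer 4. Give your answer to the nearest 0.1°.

39.7°

Ray parameter p = sin 5.2° / 0.388 = 2.3359e-01 s/km.
sin θ_4 = p·V_4 = 2.3359e-01 × 2.737 = 0.6393.
θ_4 = 39.74° from the vertical.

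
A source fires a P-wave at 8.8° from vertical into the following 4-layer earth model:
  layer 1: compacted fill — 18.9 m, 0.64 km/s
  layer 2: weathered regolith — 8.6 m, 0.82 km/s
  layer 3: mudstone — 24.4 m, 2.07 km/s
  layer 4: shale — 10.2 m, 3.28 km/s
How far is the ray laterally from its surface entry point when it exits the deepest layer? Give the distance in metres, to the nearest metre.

Ray parameter p = sin 8.8° / 0.64 km/s = 2.3904e-01 s/km.
Layer 1: θ = 8.80°; offset = 18.9·tan 8.80° = 2.926 m.
Layer 2: sin θ = p·0.82 = 0.1960 → θ = 11.30°; offset = 8.6·tan 11.30° = 1.719 m.
Layer 3: sin θ = p·2.07 = 0.4948 → θ = 29.66°; offset = 24.4·tan 29.66° = 13.894 m.
Layer 4: sin θ = p·3.28 = 0.7841 → θ = 51.63°; offset = 10.2·tan 51.63° = 12.884 m.
Summing the layer offsets gives 31.423 m.

31 m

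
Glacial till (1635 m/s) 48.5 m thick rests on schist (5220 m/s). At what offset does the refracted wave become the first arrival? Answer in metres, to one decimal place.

134.1 m

θ_c = arcsin(1635/5220) = 18.25°, so cos θ_c = 0.9497 and tᵢ = 2h cos θ_c/V₁ = 0.0563 s.
At crossover x/V₁ = x/V₂ + tᵢ ⇒ x = tᵢ/(1/V₁ − 1/V₂) = 0.05634/(6.1162e-04 − 1.9157e-04) = 134.13 m.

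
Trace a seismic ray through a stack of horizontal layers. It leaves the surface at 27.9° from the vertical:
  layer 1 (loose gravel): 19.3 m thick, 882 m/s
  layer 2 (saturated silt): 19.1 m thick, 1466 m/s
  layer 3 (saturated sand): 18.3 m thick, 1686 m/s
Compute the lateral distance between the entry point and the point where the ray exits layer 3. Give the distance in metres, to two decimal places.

Ray parameter p = sin 27.9° / 882 m/s = 5.3053e-04 s/m.
Layer 1: θ = 27.90°; offset = 19.3·tan 27.90° = 10.2188 m.
Layer 2: sin θ = p·1466 = 0.7778 → θ = 51.06°; offset = 19.1·tan 51.06° = 23.6337 m.
Layer 3: sin θ = p·1686 = 0.8945 → θ = 63.44°; offset = 18.3·tan 63.44° = 36.6104 m.
Σ offsets = 70.4630 m.

70.46 m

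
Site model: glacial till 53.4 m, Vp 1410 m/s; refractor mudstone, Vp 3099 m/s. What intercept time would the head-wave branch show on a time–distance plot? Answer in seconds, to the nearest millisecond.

0.067 s

tᵢ = 2h·√(V₂²−V₁²)/(V₁V₂).
√(V₂²−V₁²) = √(3099²−1410²) = 2759.7 m/s.
tᵢ = 2·53.4·2759.7/(1410·3099) = 0.06745 s.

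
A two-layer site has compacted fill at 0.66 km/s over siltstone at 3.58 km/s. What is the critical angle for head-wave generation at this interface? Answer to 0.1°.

Critical incidence: sin θ_c = V₁/V₂ = 0.66/3.58 = 0.1844.
θ_c = arcsin 0.1844 = 10.62°.

10.6°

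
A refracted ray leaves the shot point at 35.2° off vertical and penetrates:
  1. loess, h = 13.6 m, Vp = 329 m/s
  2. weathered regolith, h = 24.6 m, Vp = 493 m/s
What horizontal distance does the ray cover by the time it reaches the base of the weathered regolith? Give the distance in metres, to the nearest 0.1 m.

p = sin θ₁/V₁ = sin 35.2°/329 = 1.7521e-03 s/m is conserved through the stack.
Layer 1: θ = 35.20°; offset = 13.6·tan 35.20° = 9.594 m.
Layer 2: sin θ = p·493 = 0.8638 → θ = 59.74°; offset = 24.6·tan 59.74° = 42.170 m.
Σ offsets = 51.764 m.

51.8 m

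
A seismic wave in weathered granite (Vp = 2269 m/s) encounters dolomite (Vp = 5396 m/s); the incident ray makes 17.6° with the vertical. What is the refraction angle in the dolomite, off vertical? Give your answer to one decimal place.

46.0°

Snell's law: sin θ₂ = (V₂/V₁)·sin θ₁ = (5396/2269)·sin 17.6° = 0.7191.
θ₂ = sin⁻¹(0.7191) = 45.98° (from vertical).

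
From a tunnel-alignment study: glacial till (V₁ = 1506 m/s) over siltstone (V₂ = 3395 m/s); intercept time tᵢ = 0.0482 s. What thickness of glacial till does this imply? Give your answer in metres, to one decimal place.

40.5 m

h = tᵢ·V₁·V₂ / (2·√(V₂²−V₁²)).
√(V₂²−V₁²) = √(3395² − 1506²) = 3042.7 m/s.
h = 0.0482 s × 1506 × 3395 / (2 × 3042.7) = 40.50 m.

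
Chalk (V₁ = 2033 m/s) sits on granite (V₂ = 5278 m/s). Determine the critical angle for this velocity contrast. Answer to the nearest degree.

23°

At critical incidence the refracted ray runs along the interface (θ₂ = 90°), so sin θ_c = V₁/V₂.
θ_c = arcsin(2033/5278) = arcsin 0.3852 = 22.66°.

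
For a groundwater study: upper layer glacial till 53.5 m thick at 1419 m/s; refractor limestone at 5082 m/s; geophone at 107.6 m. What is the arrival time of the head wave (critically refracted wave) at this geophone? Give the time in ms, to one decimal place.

93.6 ms

θ_c = arcsin(V₁/V₂) = arcsin(1419/5082) = 16.21°, cos θ_c = 0.9602.
Intercept time tᵢ = 2h cos θ_c / V₁ = 2·53.5·0.9602/1419 = 0.07241 s.
t = x/V₂ + tᵢ = 107.6/5082 + 0.07241 = 0.09358 s.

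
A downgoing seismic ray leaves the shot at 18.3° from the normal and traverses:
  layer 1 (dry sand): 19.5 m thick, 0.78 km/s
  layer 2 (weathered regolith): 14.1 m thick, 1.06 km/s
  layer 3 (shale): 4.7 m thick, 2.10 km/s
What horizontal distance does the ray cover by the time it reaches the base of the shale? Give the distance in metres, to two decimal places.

20.54 m

Apply Snell's law at each interface; in layer i the horizontal offset is hᵢ·tan θᵢ.
Layer 1: θ = 18.30°; offset = 19.5·tan 18.30° = 6.4490 m.
Layer 2: sin θ = 1.06·sin 18.3°/0.78 = 0.4267, θ = 25.26°; offset = 14.1·tan 25.26° = 6.6526 m.
Layer 3: sin θ = 2.10·sin 18.3°/0.78 = 0.8454, θ = 57.71°; offset = 4.7·tan 57.71° = 7.4378 m.
Total horizontal offset = 20.5395 m.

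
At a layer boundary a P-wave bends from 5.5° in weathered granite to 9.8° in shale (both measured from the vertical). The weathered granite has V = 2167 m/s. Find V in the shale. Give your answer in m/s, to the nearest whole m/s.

sin 5.5° = 0.0958; sin 9.8° = 0.1702.
V₂ = V₁·(sin θ₂/sin θ₁) = 2167·(0.1702/0.0958) = 3848.31 m/s.

3848 m/s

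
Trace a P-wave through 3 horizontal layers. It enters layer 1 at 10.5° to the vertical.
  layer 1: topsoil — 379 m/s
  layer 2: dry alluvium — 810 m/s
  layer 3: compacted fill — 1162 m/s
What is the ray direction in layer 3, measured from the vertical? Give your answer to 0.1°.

34.0°

Ray parameter p = sin 10.5° / 379 = 4.8083e-04 s/m.
sin θ_3 = p·V_3 = 4.8083e-04 × 1162 = 0.5587.
θ_3 = arcsin 0.5587 = 33.97°.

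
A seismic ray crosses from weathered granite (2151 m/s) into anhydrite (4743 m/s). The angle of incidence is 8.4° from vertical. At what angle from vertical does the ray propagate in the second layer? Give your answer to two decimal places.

18.79°

Snell's law: sin θ₂ = (V₂/V₁)·sin θ₁ = (4743/2151)·sin 8.4° = 0.3221.
θ₂ = arcsin 0.3221 = 18.79° from the normal.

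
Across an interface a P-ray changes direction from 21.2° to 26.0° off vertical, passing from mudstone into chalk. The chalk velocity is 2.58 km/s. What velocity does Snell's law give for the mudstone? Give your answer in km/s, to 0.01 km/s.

Snell's law: sin 21.2°/V₁ = sin 26.0°/V₂.
V₁ = V₂·sin 21.2°/sin 26.0° = 2.58 × 0.8249 = 2.13 km/s.

2.13 km/s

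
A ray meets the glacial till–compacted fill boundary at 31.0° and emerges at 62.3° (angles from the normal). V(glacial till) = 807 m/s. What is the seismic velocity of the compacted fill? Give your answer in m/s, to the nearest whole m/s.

sin 31.0° = 0.5150; sin 62.3° = 0.8854.
V₂ = V₁·(sin θ₂/sin θ₁) = 807·(0.8854/0.5150) = 1387.30 m/s.

1387 m/s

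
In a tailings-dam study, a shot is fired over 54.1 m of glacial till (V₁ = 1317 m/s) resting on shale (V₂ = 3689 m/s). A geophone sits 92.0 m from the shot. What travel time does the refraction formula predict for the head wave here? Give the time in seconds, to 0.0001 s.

t = x/V₂ + 2h·√(V₂²−V₁²)/(V₁V₂).
√(V₂²−V₁²) = √(3689²−1317²) = 3445.9 m/s; delay term = 2·54.1·3445.9/(1317·3689) = 0.07674 s.
t = 92.0/3689 + 0.07674 = 0.10168 s.

0.1017 s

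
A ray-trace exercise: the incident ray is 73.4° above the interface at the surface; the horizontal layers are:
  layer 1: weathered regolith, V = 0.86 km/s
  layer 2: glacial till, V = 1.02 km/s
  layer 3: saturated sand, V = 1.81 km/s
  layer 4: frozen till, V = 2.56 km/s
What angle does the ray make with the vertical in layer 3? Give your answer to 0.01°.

36.96°

From the normal: θ₁ = 90° − 73.4° = 16.6°.
Snell's law across each interface conserves sin θ / V, so sin θ_3 = V_3·sin θ₁/V₁.
sin θ_3 = 1.81 × sin 16.6° / 0.86 = 0.6013.
θ_3 = 36.96° from the vertical.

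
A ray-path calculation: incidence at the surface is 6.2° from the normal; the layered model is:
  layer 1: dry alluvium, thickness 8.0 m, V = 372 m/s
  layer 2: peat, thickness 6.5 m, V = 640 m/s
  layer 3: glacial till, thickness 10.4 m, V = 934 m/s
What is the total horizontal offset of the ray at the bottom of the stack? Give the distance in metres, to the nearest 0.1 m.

Ray parameter p = sin 6.2° / 372 m/s = 2.9032e-04 s/m.
Layer 1: θ = 6.20°; offset = 8.0·tan 6.20° = 0.869 m.
Layer 2: sin θ = p·640 = 0.1858 → θ = 10.71°; offset = 6.5·tan 10.71° = 1.229 m.
Layer 3: sin θ = p·934 = 0.2712 → θ = 15.73°; offset = 10.4·tan 15.73° = 2.930 m.
Summing the layer offsets gives 5.028 m.

5.0 m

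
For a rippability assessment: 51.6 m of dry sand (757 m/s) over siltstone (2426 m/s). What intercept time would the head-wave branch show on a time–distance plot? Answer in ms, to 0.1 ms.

129.5 ms

tᵢ = 2h·√(V₂²−V₁²)/(V₁V₂).
√(V₂²−V₁²) = √(2426²−757²) = 2304.9 m/s.
tᵢ = 2·51.6·2304.9/(757·2426) = 0.12952 s.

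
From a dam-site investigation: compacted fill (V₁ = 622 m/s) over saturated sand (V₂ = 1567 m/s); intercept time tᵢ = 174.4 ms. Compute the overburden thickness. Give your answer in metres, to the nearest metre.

59 m

h = tᵢ·V₁·V₂ / (2·√(V₂²−V₁²)).
√(V₂²−V₁²) = √(1567² − 622²) = 1438.3 m/s.
h = 0.1744 s × 622 × 1567 / (2 × 1438.3) = 59.09 m.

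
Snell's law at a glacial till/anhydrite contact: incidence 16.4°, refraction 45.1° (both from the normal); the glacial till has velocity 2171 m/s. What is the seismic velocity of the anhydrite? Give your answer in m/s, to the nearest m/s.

sin 16.4° = 0.2823; sin 45.1° = 0.7083.
V₂ = V₁·(sin θ₂/sin θ₁) = 2171·(0.7083/0.2823) = 5446.62 m/s.

5447 m/s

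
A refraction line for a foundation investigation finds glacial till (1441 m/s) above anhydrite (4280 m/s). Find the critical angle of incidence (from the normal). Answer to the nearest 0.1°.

Critical incidence: sin θ_c = V₁/V₂ = 1441/4280 = 0.3367.
θ_c = arcsin 0.3367 = 19.67°.

19.7°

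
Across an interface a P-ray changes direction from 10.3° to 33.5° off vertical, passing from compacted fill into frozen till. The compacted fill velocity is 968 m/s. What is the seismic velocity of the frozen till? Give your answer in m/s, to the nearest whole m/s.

2988 m/s

sin 10.3° = 0.1788; sin 33.5° = 0.5519.
V₂ = V₁·(sin θ₂/sin θ₁) = 968·(0.5519/0.1788) = 2988.08 m/s.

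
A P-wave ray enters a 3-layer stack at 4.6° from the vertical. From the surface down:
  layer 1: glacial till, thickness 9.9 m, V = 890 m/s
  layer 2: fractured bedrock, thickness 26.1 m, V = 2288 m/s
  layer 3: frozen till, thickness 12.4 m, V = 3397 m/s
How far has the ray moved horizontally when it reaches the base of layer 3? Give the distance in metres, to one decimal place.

10.3 m

Ray parameter p = sin 4.6° / 890 m/s = 9.0111e-05 s/m.
Layer 1: θ = 4.60°; offset = 9.9·tan 4.60° = 0.797 m.
Layer 2: sin θ = p·2288 = 0.2062 → θ = 11.90°; offset = 26.1·tan 11.90° = 5.499 m.
Layer 3: sin θ = p·3397 = 0.3061 → θ = 17.82°; offset = 12.4·tan 17.82° = 3.987 m.
Summing the layer offsets gives 10.283 m.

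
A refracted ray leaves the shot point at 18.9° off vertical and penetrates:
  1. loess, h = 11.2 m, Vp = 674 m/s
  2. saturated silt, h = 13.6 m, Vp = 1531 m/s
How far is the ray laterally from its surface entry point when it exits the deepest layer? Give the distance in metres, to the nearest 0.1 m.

Apply Snell's law at each interface; in layer i the horizontal offset is hᵢ·tan θᵢ.
Layer 1: θ = 18.90°; offset = 11.2·tan 18.90° = 3.835 m.
Layer 2: sin θ = 1531·sin 18.9°/674 = 0.7358, θ = 47.37°; offset = 13.6·tan 47.37° = 14.776 m.
Total horizontal offset = 18.611 m.

18.6 m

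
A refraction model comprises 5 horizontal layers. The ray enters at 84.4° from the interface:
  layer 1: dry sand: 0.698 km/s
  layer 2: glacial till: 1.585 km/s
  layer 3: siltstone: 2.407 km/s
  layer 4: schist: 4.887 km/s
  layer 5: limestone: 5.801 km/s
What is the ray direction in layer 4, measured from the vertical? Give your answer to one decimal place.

43.1°

From the normal: θ₁ = 90° − 84.4° = 5.6°.
Snell's law across each interface conserves sin θ / V, so sin θ_4 = V_4·sin θ₁/V₁.
sin θ_4 = 4.887 × sin 5.6° / 0.698 = 0.6832.
θ_4 = 43.10° from the vertical.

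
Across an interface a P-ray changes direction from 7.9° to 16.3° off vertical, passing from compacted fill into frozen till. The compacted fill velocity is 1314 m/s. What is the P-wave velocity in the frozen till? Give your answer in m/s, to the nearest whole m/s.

sin 7.9° = 0.1374; sin 16.3° = 0.2807.
V₂ = V₁·(sin θ₂/sin θ₁) = 1314·(0.2807/0.1374) = 2683.24 m/s.

2683 m/s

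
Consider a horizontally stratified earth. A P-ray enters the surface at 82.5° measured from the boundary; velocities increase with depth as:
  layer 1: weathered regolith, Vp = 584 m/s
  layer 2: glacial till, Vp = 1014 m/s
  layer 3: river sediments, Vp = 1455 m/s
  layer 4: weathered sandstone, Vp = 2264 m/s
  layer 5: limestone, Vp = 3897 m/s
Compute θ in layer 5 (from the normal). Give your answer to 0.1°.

60.6°

From the normal: θ₁ = 90° − 82.5° = 7.5°.
Ray parameter p = sin 7.5° / 584 = 2.2350e-04 s/m.
sin θ_5 = p·V_5 = 2.2350e-04 × 3897 = 0.8710.
θ_5 = arcsin 0.8710 = 60.57°.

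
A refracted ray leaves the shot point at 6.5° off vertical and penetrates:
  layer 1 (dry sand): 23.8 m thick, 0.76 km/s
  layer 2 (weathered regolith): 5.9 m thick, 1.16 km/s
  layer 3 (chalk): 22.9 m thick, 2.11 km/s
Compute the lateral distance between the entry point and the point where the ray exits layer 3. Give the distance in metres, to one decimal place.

Apply Snell's law at each interface; in layer i the horizontal offset is hᵢ·tan θᵢ.
Layer 1: θ = 6.50°; offset = 23.8·tan 6.50° = 2.712 m.
Layer 2: sin θ = 1.16·sin 6.5°/0.76 = 0.1728, θ = 9.95°; offset = 5.9·tan 9.95° = 1.035 m.
Layer 3: sin θ = 2.11·sin 6.5°/0.76 = 0.3143, θ = 18.32°; offset = 22.9·tan 18.32° = 7.581 m.
Σ offsets = 11.328 m.

11.3 m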